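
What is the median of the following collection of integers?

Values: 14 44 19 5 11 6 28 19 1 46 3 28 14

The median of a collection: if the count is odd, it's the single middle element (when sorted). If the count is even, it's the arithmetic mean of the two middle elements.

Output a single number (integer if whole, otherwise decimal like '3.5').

Step 1: insert 14 -> lo=[14] (size 1, max 14) hi=[] (size 0) -> median=14
Step 2: insert 44 -> lo=[14] (size 1, max 14) hi=[44] (size 1, min 44) -> median=29
Step 3: insert 19 -> lo=[14, 19] (size 2, max 19) hi=[44] (size 1, min 44) -> median=19
Step 4: insert 5 -> lo=[5, 14] (size 2, max 14) hi=[19, 44] (size 2, min 19) -> median=16.5
Step 5: insert 11 -> lo=[5, 11, 14] (size 3, max 14) hi=[19, 44] (size 2, min 19) -> median=14
Step 6: insert 6 -> lo=[5, 6, 11] (size 3, max 11) hi=[14, 19, 44] (size 3, min 14) -> median=12.5
Step 7: insert 28 -> lo=[5, 6, 11, 14] (size 4, max 14) hi=[19, 28, 44] (size 3, min 19) -> median=14
Step 8: insert 19 -> lo=[5, 6, 11, 14] (size 4, max 14) hi=[19, 19, 28, 44] (size 4, min 19) -> median=16.5
Step 9: insert 1 -> lo=[1, 5, 6, 11, 14] (size 5, max 14) hi=[19, 19, 28, 44] (size 4, min 19) -> median=14
Step 10: insert 46 -> lo=[1, 5, 6, 11, 14] (size 5, max 14) hi=[19, 19, 28, 44, 46] (size 5, min 19) -> median=16.5
Step 11: insert 3 -> lo=[1, 3, 5, 6, 11, 14] (size 6, max 14) hi=[19, 19, 28, 44, 46] (size 5, min 19) -> median=14
Step 12: insert 28 -> lo=[1, 3, 5, 6, 11, 14] (size 6, max 14) hi=[19, 19, 28, 28, 44, 46] (size 6, min 19) -> median=16.5
Step 13: insert 14 -> lo=[1, 3, 5, 6, 11, 14, 14] (size 7, max 14) hi=[19, 19, 28, 28, 44, 46] (size 6, min 19) -> median=14

Answer: 14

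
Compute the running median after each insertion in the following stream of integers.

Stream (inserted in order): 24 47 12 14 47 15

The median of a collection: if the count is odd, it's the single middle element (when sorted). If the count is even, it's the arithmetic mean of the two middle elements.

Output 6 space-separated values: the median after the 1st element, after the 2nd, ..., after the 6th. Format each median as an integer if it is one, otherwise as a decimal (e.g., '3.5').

Answer: 24 35.5 24 19 24 19.5

Derivation:
Step 1: insert 24 -> lo=[24] (size 1, max 24) hi=[] (size 0) -> median=24
Step 2: insert 47 -> lo=[24] (size 1, max 24) hi=[47] (size 1, min 47) -> median=35.5
Step 3: insert 12 -> lo=[12, 24] (size 2, max 24) hi=[47] (size 1, min 47) -> median=24
Step 4: insert 14 -> lo=[12, 14] (size 2, max 14) hi=[24, 47] (size 2, min 24) -> median=19
Step 5: insert 47 -> lo=[12, 14, 24] (size 3, max 24) hi=[47, 47] (size 2, min 47) -> median=24
Step 6: insert 15 -> lo=[12, 14, 15] (size 3, max 15) hi=[24, 47, 47] (size 3, min 24) -> median=19.5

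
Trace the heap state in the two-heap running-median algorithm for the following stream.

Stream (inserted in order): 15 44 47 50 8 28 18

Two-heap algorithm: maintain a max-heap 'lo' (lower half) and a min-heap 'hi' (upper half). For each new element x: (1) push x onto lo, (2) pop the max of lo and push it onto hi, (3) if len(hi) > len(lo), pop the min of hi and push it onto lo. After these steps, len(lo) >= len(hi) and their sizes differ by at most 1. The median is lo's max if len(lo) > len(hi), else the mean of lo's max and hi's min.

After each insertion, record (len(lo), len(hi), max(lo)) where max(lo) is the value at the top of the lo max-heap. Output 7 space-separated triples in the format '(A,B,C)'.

Answer: (1,0,15) (1,1,15) (2,1,44) (2,2,44) (3,2,44) (3,3,28) (4,3,28)

Derivation:
Step 1: insert 15 -> lo=[15] hi=[] -> (len(lo)=1, len(hi)=0, max(lo)=15)
Step 2: insert 44 -> lo=[15] hi=[44] -> (len(lo)=1, len(hi)=1, max(lo)=15)
Step 3: insert 47 -> lo=[15, 44] hi=[47] -> (len(lo)=2, len(hi)=1, max(lo)=44)
Step 4: insert 50 -> lo=[15, 44] hi=[47, 50] -> (len(lo)=2, len(hi)=2, max(lo)=44)
Step 5: insert 8 -> lo=[8, 15, 44] hi=[47, 50] -> (len(lo)=3, len(hi)=2, max(lo)=44)
Step 6: insert 28 -> lo=[8, 15, 28] hi=[44, 47, 50] -> (len(lo)=3, len(hi)=3, max(lo)=28)
Step 7: insert 18 -> lo=[8, 15, 18, 28] hi=[44, 47, 50] -> (len(lo)=4, len(hi)=3, max(lo)=28)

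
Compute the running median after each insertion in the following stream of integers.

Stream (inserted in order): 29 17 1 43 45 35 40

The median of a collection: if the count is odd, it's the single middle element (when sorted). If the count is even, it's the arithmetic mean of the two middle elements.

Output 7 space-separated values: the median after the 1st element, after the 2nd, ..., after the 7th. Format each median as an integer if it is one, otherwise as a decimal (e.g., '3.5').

Step 1: insert 29 -> lo=[29] (size 1, max 29) hi=[] (size 0) -> median=29
Step 2: insert 17 -> lo=[17] (size 1, max 17) hi=[29] (size 1, min 29) -> median=23
Step 3: insert 1 -> lo=[1, 17] (size 2, max 17) hi=[29] (size 1, min 29) -> median=17
Step 4: insert 43 -> lo=[1, 17] (size 2, max 17) hi=[29, 43] (size 2, min 29) -> median=23
Step 5: insert 45 -> lo=[1, 17, 29] (size 3, max 29) hi=[43, 45] (size 2, min 43) -> median=29
Step 6: insert 35 -> lo=[1, 17, 29] (size 3, max 29) hi=[35, 43, 45] (size 3, min 35) -> median=32
Step 7: insert 40 -> lo=[1, 17, 29, 35] (size 4, max 35) hi=[40, 43, 45] (size 3, min 40) -> median=35

Answer: 29 23 17 23 29 32 35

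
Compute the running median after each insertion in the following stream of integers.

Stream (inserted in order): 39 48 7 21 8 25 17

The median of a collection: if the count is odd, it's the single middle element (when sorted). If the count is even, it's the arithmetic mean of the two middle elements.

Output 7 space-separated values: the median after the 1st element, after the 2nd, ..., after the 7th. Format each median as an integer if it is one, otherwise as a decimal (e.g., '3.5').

Answer: 39 43.5 39 30 21 23 21

Derivation:
Step 1: insert 39 -> lo=[39] (size 1, max 39) hi=[] (size 0) -> median=39
Step 2: insert 48 -> lo=[39] (size 1, max 39) hi=[48] (size 1, min 48) -> median=43.5
Step 3: insert 7 -> lo=[7, 39] (size 2, max 39) hi=[48] (size 1, min 48) -> median=39
Step 4: insert 21 -> lo=[7, 21] (size 2, max 21) hi=[39, 48] (size 2, min 39) -> median=30
Step 5: insert 8 -> lo=[7, 8, 21] (size 3, max 21) hi=[39, 48] (size 2, min 39) -> median=21
Step 6: insert 25 -> lo=[7, 8, 21] (size 3, max 21) hi=[25, 39, 48] (size 3, min 25) -> median=23
Step 7: insert 17 -> lo=[7, 8, 17, 21] (size 4, max 21) hi=[25, 39, 48] (size 3, min 25) -> median=21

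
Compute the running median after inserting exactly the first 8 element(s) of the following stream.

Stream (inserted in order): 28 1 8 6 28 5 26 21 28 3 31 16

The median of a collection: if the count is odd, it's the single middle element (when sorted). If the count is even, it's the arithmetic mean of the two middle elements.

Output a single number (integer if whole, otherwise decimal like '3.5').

Answer: 14.5

Derivation:
Step 1: insert 28 -> lo=[28] (size 1, max 28) hi=[] (size 0) -> median=28
Step 2: insert 1 -> lo=[1] (size 1, max 1) hi=[28] (size 1, min 28) -> median=14.5
Step 3: insert 8 -> lo=[1, 8] (size 2, max 8) hi=[28] (size 1, min 28) -> median=8
Step 4: insert 6 -> lo=[1, 6] (size 2, max 6) hi=[8, 28] (size 2, min 8) -> median=7
Step 5: insert 28 -> lo=[1, 6, 8] (size 3, max 8) hi=[28, 28] (size 2, min 28) -> median=8
Step 6: insert 5 -> lo=[1, 5, 6] (size 3, max 6) hi=[8, 28, 28] (size 3, min 8) -> median=7
Step 7: insert 26 -> lo=[1, 5, 6, 8] (size 4, max 8) hi=[26, 28, 28] (size 3, min 26) -> median=8
Step 8: insert 21 -> lo=[1, 5, 6, 8] (size 4, max 8) hi=[21, 26, 28, 28] (size 4, min 21) -> median=14.5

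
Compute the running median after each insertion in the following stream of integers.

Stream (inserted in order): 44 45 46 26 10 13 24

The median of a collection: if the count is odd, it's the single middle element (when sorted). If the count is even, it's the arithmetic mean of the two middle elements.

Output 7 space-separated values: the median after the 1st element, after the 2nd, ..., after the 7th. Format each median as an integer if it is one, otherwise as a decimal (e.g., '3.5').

Step 1: insert 44 -> lo=[44] (size 1, max 44) hi=[] (size 0) -> median=44
Step 2: insert 45 -> lo=[44] (size 1, max 44) hi=[45] (size 1, min 45) -> median=44.5
Step 3: insert 46 -> lo=[44, 45] (size 2, max 45) hi=[46] (size 1, min 46) -> median=45
Step 4: insert 26 -> lo=[26, 44] (size 2, max 44) hi=[45, 46] (size 2, min 45) -> median=44.5
Step 5: insert 10 -> lo=[10, 26, 44] (size 3, max 44) hi=[45, 46] (size 2, min 45) -> median=44
Step 6: insert 13 -> lo=[10, 13, 26] (size 3, max 26) hi=[44, 45, 46] (size 3, min 44) -> median=35
Step 7: insert 24 -> lo=[10, 13, 24, 26] (size 4, max 26) hi=[44, 45, 46] (size 3, min 44) -> median=26

Answer: 44 44.5 45 44.5 44 35 26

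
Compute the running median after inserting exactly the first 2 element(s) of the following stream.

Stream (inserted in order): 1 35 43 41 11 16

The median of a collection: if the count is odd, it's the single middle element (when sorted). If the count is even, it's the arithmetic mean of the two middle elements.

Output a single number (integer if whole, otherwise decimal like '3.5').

Answer: 18

Derivation:
Step 1: insert 1 -> lo=[1] (size 1, max 1) hi=[] (size 0) -> median=1
Step 2: insert 35 -> lo=[1] (size 1, max 1) hi=[35] (size 1, min 35) -> median=18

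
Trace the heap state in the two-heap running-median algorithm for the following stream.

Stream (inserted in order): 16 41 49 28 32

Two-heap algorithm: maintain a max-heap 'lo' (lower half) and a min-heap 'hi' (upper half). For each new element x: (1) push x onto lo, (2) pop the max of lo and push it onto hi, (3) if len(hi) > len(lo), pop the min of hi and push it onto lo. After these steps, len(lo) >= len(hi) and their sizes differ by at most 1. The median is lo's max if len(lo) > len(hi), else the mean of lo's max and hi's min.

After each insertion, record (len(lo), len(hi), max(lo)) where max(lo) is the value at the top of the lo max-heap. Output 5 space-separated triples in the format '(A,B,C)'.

Step 1: insert 16 -> lo=[16] hi=[] -> (len(lo)=1, len(hi)=0, max(lo)=16)
Step 2: insert 41 -> lo=[16] hi=[41] -> (len(lo)=1, len(hi)=1, max(lo)=16)
Step 3: insert 49 -> lo=[16, 41] hi=[49] -> (len(lo)=2, len(hi)=1, max(lo)=41)
Step 4: insert 28 -> lo=[16, 28] hi=[41, 49] -> (len(lo)=2, len(hi)=2, max(lo)=28)
Step 5: insert 32 -> lo=[16, 28, 32] hi=[41, 49] -> (len(lo)=3, len(hi)=2, max(lo)=32)

Answer: (1,0,16) (1,1,16) (2,1,41) (2,2,28) (3,2,32)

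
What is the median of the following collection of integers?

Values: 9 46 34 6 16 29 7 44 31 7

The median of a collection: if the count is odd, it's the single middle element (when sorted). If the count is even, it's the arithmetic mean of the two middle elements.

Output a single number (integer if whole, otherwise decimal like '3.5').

Step 1: insert 9 -> lo=[9] (size 1, max 9) hi=[] (size 0) -> median=9
Step 2: insert 46 -> lo=[9] (size 1, max 9) hi=[46] (size 1, min 46) -> median=27.5
Step 3: insert 34 -> lo=[9, 34] (size 2, max 34) hi=[46] (size 1, min 46) -> median=34
Step 4: insert 6 -> lo=[6, 9] (size 2, max 9) hi=[34, 46] (size 2, min 34) -> median=21.5
Step 5: insert 16 -> lo=[6, 9, 16] (size 3, max 16) hi=[34, 46] (size 2, min 34) -> median=16
Step 6: insert 29 -> lo=[6, 9, 16] (size 3, max 16) hi=[29, 34, 46] (size 3, min 29) -> median=22.5
Step 7: insert 7 -> lo=[6, 7, 9, 16] (size 4, max 16) hi=[29, 34, 46] (size 3, min 29) -> median=16
Step 8: insert 44 -> lo=[6, 7, 9, 16] (size 4, max 16) hi=[29, 34, 44, 46] (size 4, min 29) -> median=22.5
Step 9: insert 31 -> lo=[6, 7, 9, 16, 29] (size 5, max 29) hi=[31, 34, 44, 46] (size 4, min 31) -> median=29
Step 10: insert 7 -> lo=[6, 7, 7, 9, 16] (size 5, max 16) hi=[29, 31, 34, 44, 46] (size 5, min 29) -> median=22.5

Answer: 22.5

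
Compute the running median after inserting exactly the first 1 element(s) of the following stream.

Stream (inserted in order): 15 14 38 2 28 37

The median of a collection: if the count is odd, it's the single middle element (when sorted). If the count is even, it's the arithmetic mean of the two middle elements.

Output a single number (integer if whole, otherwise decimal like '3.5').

Answer: 15

Derivation:
Step 1: insert 15 -> lo=[15] (size 1, max 15) hi=[] (size 0) -> median=15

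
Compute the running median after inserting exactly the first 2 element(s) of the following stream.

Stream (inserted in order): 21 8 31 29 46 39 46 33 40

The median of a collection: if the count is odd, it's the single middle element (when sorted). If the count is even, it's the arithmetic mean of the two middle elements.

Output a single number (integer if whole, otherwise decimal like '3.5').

Step 1: insert 21 -> lo=[21] (size 1, max 21) hi=[] (size 0) -> median=21
Step 2: insert 8 -> lo=[8] (size 1, max 8) hi=[21] (size 1, min 21) -> median=14.5

Answer: 14.5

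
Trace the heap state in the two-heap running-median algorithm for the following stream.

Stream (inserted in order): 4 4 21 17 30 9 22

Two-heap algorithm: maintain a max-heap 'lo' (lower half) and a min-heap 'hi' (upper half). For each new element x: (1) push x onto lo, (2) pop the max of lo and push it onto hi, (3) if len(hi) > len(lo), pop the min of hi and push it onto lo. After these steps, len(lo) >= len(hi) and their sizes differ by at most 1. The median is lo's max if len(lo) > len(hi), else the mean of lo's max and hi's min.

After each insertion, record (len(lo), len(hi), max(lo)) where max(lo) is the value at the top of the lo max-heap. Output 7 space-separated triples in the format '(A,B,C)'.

Answer: (1,0,4) (1,1,4) (2,1,4) (2,2,4) (3,2,17) (3,3,9) (4,3,17)

Derivation:
Step 1: insert 4 -> lo=[4] hi=[] -> (len(lo)=1, len(hi)=0, max(lo)=4)
Step 2: insert 4 -> lo=[4] hi=[4] -> (len(lo)=1, len(hi)=1, max(lo)=4)
Step 3: insert 21 -> lo=[4, 4] hi=[21] -> (len(lo)=2, len(hi)=1, max(lo)=4)
Step 4: insert 17 -> lo=[4, 4] hi=[17, 21] -> (len(lo)=2, len(hi)=2, max(lo)=4)
Step 5: insert 30 -> lo=[4, 4, 17] hi=[21, 30] -> (len(lo)=3, len(hi)=2, max(lo)=17)
Step 6: insert 9 -> lo=[4, 4, 9] hi=[17, 21, 30] -> (len(lo)=3, len(hi)=3, max(lo)=9)
Step 7: insert 22 -> lo=[4, 4, 9, 17] hi=[21, 22, 30] -> (len(lo)=4, len(hi)=3, max(lo)=17)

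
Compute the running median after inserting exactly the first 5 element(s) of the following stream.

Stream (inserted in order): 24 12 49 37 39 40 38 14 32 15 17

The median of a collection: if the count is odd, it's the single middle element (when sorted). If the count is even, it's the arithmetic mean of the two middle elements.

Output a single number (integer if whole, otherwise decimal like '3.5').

Answer: 37

Derivation:
Step 1: insert 24 -> lo=[24] (size 1, max 24) hi=[] (size 0) -> median=24
Step 2: insert 12 -> lo=[12] (size 1, max 12) hi=[24] (size 1, min 24) -> median=18
Step 3: insert 49 -> lo=[12, 24] (size 2, max 24) hi=[49] (size 1, min 49) -> median=24
Step 4: insert 37 -> lo=[12, 24] (size 2, max 24) hi=[37, 49] (size 2, min 37) -> median=30.5
Step 5: insert 39 -> lo=[12, 24, 37] (size 3, max 37) hi=[39, 49] (size 2, min 39) -> median=37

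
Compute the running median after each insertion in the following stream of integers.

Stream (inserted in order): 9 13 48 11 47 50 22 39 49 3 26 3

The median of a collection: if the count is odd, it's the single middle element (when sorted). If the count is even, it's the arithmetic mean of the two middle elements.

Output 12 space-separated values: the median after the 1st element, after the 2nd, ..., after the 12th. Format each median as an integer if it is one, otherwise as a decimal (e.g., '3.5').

Answer: 9 11 13 12 13 30 22 30.5 39 30.5 26 24

Derivation:
Step 1: insert 9 -> lo=[9] (size 1, max 9) hi=[] (size 0) -> median=9
Step 2: insert 13 -> lo=[9] (size 1, max 9) hi=[13] (size 1, min 13) -> median=11
Step 3: insert 48 -> lo=[9, 13] (size 2, max 13) hi=[48] (size 1, min 48) -> median=13
Step 4: insert 11 -> lo=[9, 11] (size 2, max 11) hi=[13, 48] (size 2, min 13) -> median=12
Step 5: insert 47 -> lo=[9, 11, 13] (size 3, max 13) hi=[47, 48] (size 2, min 47) -> median=13
Step 6: insert 50 -> lo=[9, 11, 13] (size 3, max 13) hi=[47, 48, 50] (size 3, min 47) -> median=30
Step 7: insert 22 -> lo=[9, 11, 13, 22] (size 4, max 22) hi=[47, 48, 50] (size 3, min 47) -> median=22
Step 8: insert 39 -> lo=[9, 11, 13, 22] (size 4, max 22) hi=[39, 47, 48, 50] (size 4, min 39) -> median=30.5
Step 9: insert 49 -> lo=[9, 11, 13, 22, 39] (size 5, max 39) hi=[47, 48, 49, 50] (size 4, min 47) -> median=39
Step 10: insert 3 -> lo=[3, 9, 11, 13, 22] (size 5, max 22) hi=[39, 47, 48, 49, 50] (size 5, min 39) -> median=30.5
Step 11: insert 26 -> lo=[3, 9, 11, 13, 22, 26] (size 6, max 26) hi=[39, 47, 48, 49, 50] (size 5, min 39) -> median=26
Step 12: insert 3 -> lo=[3, 3, 9, 11, 13, 22] (size 6, max 22) hi=[26, 39, 47, 48, 49, 50] (size 6, min 26) -> median=24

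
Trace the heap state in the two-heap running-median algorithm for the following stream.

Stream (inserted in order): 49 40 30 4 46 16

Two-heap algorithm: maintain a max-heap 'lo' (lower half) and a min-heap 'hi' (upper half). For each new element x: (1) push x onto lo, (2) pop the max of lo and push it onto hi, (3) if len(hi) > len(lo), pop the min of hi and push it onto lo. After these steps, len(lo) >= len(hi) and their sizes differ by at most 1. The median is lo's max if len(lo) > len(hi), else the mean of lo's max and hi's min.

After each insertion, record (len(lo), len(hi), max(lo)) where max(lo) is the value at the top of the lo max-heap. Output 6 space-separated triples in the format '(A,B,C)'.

Answer: (1,0,49) (1,1,40) (2,1,40) (2,2,30) (3,2,40) (3,3,30)

Derivation:
Step 1: insert 49 -> lo=[49] hi=[] -> (len(lo)=1, len(hi)=0, max(lo)=49)
Step 2: insert 40 -> lo=[40] hi=[49] -> (len(lo)=1, len(hi)=1, max(lo)=40)
Step 3: insert 30 -> lo=[30, 40] hi=[49] -> (len(lo)=2, len(hi)=1, max(lo)=40)
Step 4: insert 4 -> lo=[4, 30] hi=[40, 49] -> (len(lo)=2, len(hi)=2, max(lo)=30)
Step 5: insert 46 -> lo=[4, 30, 40] hi=[46, 49] -> (len(lo)=3, len(hi)=2, max(lo)=40)
Step 6: insert 16 -> lo=[4, 16, 30] hi=[40, 46, 49] -> (len(lo)=3, len(hi)=3, max(lo)=30)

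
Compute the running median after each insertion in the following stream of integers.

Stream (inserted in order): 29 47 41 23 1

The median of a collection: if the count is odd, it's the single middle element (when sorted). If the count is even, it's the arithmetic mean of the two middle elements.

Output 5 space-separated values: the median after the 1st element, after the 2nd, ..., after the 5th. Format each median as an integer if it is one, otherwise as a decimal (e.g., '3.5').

Answer: 29 38 41 35 29

Derivation:
Step 1: insert 29 -> lo=[29] (size 1, max 29) hi=[] (size 0) -> median=29
Step 2: insert 47 -> lo=[29] (size 1, max 29) hi=[47] (size 1, min 47) -> median=38
Step 3: insert 41 -> lo=[29, 41] (size 2, max 41) hi=[47] (size 1, min 47) -> median=41
Step 4: insert 23 -> lo=[23, 29] (size 2, max 29) hi=[41, 47] (size 2, min 41) -> median=35
Step 5: insert 1 -> lo=[1, 23, 29] (size 3, max 29) hi=[41, 47] (size 2, min 41) -> median=29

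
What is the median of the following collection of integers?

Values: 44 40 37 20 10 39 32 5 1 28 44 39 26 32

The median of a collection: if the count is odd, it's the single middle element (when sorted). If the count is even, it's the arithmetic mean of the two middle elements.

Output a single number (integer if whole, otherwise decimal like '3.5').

Step 1: insert 44 -> lo=[44] (size 1, max 44) hi=[] (size 0) -> median=44
Step 2: insert 40 -> lo=[40] (size 1, max 40) hi=[44] (size 1, min 44) -> median=42
Step 3: insert 37 -> lo=[37, 40] (size 2, max 40) hi=[44] (size 1, min 44) -> median=40
Step 4: insert 20 -> lo=[20, 37] (size 2, max 37) hi=[40, 44] (size 2, min 40) -> median=38.5
Step 5: insert 10 -> lo=[10, 20, 37] (size 3, max 37) hi=[40, 44] (size 2, min 40) -> median=37
Step 6: insert 39 -> lo=[10, 20, 37] (size 3, max 37) hi=[39, 40, 44] (size 3, min 39) -> median=38
Step 7: insert 32 -> lo=[10, 20, 32, 37] (size 4, max 37) hi=[39, 40, 44] (size 3, min 39) -> median=37
Step 8: insert 5 -> lo=[5, 10, 20, 32] (size 4, max 32) hi=[37, 39, 40, 44] (size 4, min 37) -> median=34.5
Step 9: insert 1 -> lo=[1, 5, 10, 20, 32] (size 5, max 32) hi=[37, 39, 40, 44] (size 4, min 37) -> median=32
Step 10: insert 28 -> lo=[1, 5, 10, 20, 28] (size 5, max 28) hi=[32, 37, 39, 40, 44] (size 5, min 32) -> median=30
Step 11: insert 44 -> lo=[1, 5, 10, 20, 28, 32] (size 6, max 32) hi=[37, 39, 40, 44, 44] (size 5, min 37) -> median=32
Step 12: insert 39 -> lo=[1, 5, 10, 20, 28, 32] (size 6, max 32) hi=[37, 39, 39, 40, 44, 44] (size 6, min 37) -> median=34.5
Step 13: insert 26 -> lo=[1, 5, 10, 20, 26, 28, 32] (size 7, max 32) hi=[37, 39, 39, 40, 44, 44] (size 6, min 37) -> median=32
Step 14: insert 32 -> lo=[1, 5, 10, 20, 26, 28, 32] (size 7, max 32) hi=[32, 37, 39, 39, 40, 44, 44] (size 7, min 32) -> median=32

Answer: 32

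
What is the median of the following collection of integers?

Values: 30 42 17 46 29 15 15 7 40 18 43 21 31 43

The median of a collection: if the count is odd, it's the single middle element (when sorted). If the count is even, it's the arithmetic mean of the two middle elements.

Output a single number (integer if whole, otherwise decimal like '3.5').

Answer: 29.5

Derivation:
Step 1: insert 30 -> lo=[30] (size 1, max 30) hi=[] (size 0) -> median=30
Step 2: insert 42 -> lo=[30] (size 1, max 30) hi=[42] (size 1, min 42) -> median=36
Step 3: insert 17 -> lo=[17, 30] (size 2, max 30) hi=[42] (size 1, min 42) -> median=30
Step 4: insert 46 -> lo=[17, 30] (size 2, max 30) hi=[42, 46] (size 2, min 42) -> median=36
Step 5: insert 29 -> lo=[17, 29, 30] (size 3, max 30) hi=[42, 46] (size 2, min 42) -> median=30
Step 6: insert 15 -> lo=[15, 17, 29] (size 3, max 29) hi=[30, 42, 46] (size 3, min 30) -> median=29.5
Step 7: insert 15 -> lo=[15, 15, 17, 29] (size 4, max 29) hi=[30, 42, 46] (size 3, min 30) -> median=29
Step 8: insert 7 -> lo=[7, 15, 15, 17] (size 4, max 17) hi=[29, 30, 42, 46] (size 4, min 29) -> median=23
Step 9: insert 40 -> lo=[7, 15, 15, 17, 29] (size 5, max 29) hi=[30, 40, 42, 46] (size 4, min 30) -> median=29
Step 10: insert 18 -> lo=[7, 15, 15, 17, 18] (size 5, max 18) hi=[29, 30, 40, 42, 46] (size 5, min 29) -> median=23.5
Step 11: insert 43 -> lo=[7, 15, 15, 17, 18, 29] (size 6, max 29) hi=[30, 40, 42, 43, 46] (size 5, min 30) -> median=29
Step 12: insert 21 -> lo=[7, 15, 15, 17, 18, 21] (size 6, max 21) hi=[29, 30, 40, 42, 43, 46] (size 6, min 29) -> median=25
Step 13: insert 31 -> lo=[7, 15, 15, 17, 18, 21, 29] (size 7, max 29) hi=[30, 31, 40, 42, 43, 46] (size 6, min 30) -> median=29
Step 14: insert 43 -> lo=[7, 15, 15, 17, 18, 21, 29] (size 7, max 29) hi=[30, 31, 40, 42, 43, 43, 46] (size 7, min 30) -> median=29.5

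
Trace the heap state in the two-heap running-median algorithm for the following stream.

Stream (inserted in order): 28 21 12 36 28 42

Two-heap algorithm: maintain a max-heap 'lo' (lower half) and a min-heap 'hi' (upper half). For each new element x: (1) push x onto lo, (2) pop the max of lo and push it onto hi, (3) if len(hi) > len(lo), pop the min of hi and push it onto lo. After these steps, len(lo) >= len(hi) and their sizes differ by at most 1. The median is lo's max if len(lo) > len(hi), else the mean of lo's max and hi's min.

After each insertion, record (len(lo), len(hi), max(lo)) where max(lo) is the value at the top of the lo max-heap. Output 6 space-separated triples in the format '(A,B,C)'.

Step 1: insert 28 -> lo=[28] hi=[] -> (len(lo)=1, len(hi)=0, max(lo)=28)
Step 2: insert 21 -> lo=[21] hi=[28] -> (len(lo)=1, len(hi)=1, max(lo)=21)
Step 3: insert 12 -> lo=[12, 21] hi=[28] -> (len(lo)=2, len(hi)=1, max(lo)=21)
Step 4: insert 36 -> lo=[12, 21] hi=[28, 36] -> (len(lo)=2, len(hi)=2, max(lo)=21)
Step 5: insert 28 -> lo=[12, 21, 28] hi=[28, 36] -> (len(lo)=3, len(hi)=2, max(lo)=28)
Step 6: insert 42 -> lo=[12, 21, 28] hi=[28, 36, 42] -> (len(lo)=3, len(hi)=3, max(lo)=28)

Answer: (1,0,28) (1,1,21) (2,1,21) (2,2,21) (3,2,28) (3,3,28)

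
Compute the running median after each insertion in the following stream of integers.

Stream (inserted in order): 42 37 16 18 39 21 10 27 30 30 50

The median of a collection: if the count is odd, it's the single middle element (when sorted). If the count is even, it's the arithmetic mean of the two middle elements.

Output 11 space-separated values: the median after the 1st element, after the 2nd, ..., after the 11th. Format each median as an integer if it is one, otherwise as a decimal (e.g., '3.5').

Answer: 42 39.5 37 27.5 37 29 21 24 27 28.5 30

Derivation:
Step 1: insert 42 -> lo=[42] (size 1, max 42) hi=[] (size 0) -> median=42
Step 2: insert 37 -> lo=[37] (size 1, max 37) hi=[42] (size 1, min 42) -> median=39.5
Step 3: insert 16 -> lo=[16, 37] (size 2, max 37) hi=[42] (size 1, min 42) -> median=37
Step 4: insert 18 -> lo=[16, 18] (size 2, max 18) hi=[37, 42] (size 2, min 37) -> median=27.5
Step 5: insert 39 -> lo=[16, 18, 37] (size 3, max 37) hi=[39, 42] (size 2, min 39) -> median=37
Step 6: insert 21 -> lo=[16, 18, 21] (size 3, max 21) hi=[37, 39, 42] (size 3, min 37) -> median=29
Step 7: insert 10 -> lo=[10, 16, 18, 21] (size 4, max 21) hi=[37, 39, 42] (size 3, min 37) -> median=21
Step 8: insert 27 -> lo=[10, 16, 18, 21] (size 4, max 21) hi=[27, 37, 39, 42] (size 4, min 27) -> median=24
Step 9: insert 30 -> lo=[10, 16, 18, 21, 27] (size 5, max 27) hi=[30, 37, 39, 42] (size 4, min 30) -> median=27
Step 10: insert 30 -> lo=[10, 16, 18, 21, 27] (size 5, max 27) hi=[30, 30, 37, 39, 42] (size 5, min 30) -> median=28.5
Step 11: insert 50 -> lo=[10, 16, 18, 21, 27, 30] (size 6, max 30) hi=[30, 37, 39, 42, 50] (size 5, min 30) -> median=30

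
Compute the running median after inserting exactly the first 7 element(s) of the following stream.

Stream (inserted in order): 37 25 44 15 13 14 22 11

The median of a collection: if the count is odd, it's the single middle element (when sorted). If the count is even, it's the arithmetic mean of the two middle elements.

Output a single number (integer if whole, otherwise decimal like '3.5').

Answer: 22

Derivation:
Step 1: insert 37 -> lo=[37] (size 1, max 37) hi=[] (size 0) -> median=37
Step 2: insert 25 -> lo=[25] (size 1, max 25) hi=[37] (size 1, min 37) -> median=31
Step 3: insert 44 -> lo=[25, 37] (size 2, max 37) hi=[44] (size 1, min 44) -> median=37
Step 4: insert 15 -> lo=[15, 25] (size 2, max 25) hi=[37, 44] (size 2, min 37) -> median=31
Step 5: insert 13 -> lo=[13, 15, 25] (size 3, max 25) hi=[37, 44] (size 2, min 37) -> median=25
Step 6: insert 14 -> lo=[13, 14, 15] (size 3, max 15) hi=[25, 37, 44] (size 3, min 25) -> median=20
Step 7: insert 22 -> lo=[13, 14, 15, 22] (size 4, max 22) hi=[25, 37, 44] (size 3, min 25) -> median=22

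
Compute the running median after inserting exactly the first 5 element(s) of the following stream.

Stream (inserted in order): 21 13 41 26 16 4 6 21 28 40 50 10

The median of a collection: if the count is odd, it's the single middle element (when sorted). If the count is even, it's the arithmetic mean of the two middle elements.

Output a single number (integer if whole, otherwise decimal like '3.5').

Answer: 21

Derivation:
Step 1: insert 21 -> lo=[21] (size 1, max 21) hi=[] (size 0) -> median=21
Step 2: insert 13 -> lo=[13] (size 1, max 13) hi=[21] (size 1, min 21) -> median=17
Step 3: insert 41 -> lo=[13, 21] (size 2, max 21) hi=[41] (size 1, min 41) -> median=21
Step 4: insert 26 -> lo=[13, 21] (size 2, max 21) hi=[26, 41] (size 2, min 26) -> median=23.5
Step 5: insert 16 -> lo=[13, 16, 21] (size 3, max 21) hi=[26, 41] (size 2, min 26) -> median=21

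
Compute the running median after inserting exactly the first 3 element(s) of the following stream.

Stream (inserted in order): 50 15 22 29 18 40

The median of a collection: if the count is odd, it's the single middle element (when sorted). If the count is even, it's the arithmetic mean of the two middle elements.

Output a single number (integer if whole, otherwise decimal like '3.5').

Step 1: insert 50 -> lo=[50] (size 1, max 50) hi=[] (size 0) -> median=50
Step 2: insert 15 -> lo=[15] (size 1, max 15) hi=[50] (size 1, min 50) -> median=32.5
Step 3: insert 22 -> lo=[15, 22] (size 2, max 22) hi=[50] (size 1, min 50) -> median=22

Answer: 22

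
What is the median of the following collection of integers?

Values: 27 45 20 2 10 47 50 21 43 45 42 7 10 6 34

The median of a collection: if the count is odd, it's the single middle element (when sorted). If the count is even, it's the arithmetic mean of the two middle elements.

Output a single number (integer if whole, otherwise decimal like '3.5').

Step 1: insert 27 -> lo=[27] (size 1, max 27) hi=[] (size 0) -> median=27
Step 2: insert 45 -> lo=[27] (size 1, max 27) hi=[45] (size 1, min 45) -> median=36
Step 3: insert 20 -> lo=[20, 27] (size 2, max 27) hi=[45] (size 1, min 45) -> median=27
Step 4: insert 2 -> lo=[2, 20] (size 2, max 20) hi=[27, 45] (size 2, min 27) -> median=23.5
Step 5: insert 10 -> lo=[2, 10, 20] (size 3, max 20) hi=[27, 45] (size 2, min 27) -> median=20
Step 6: insert 47 -> lo=[2, 10, 20] (size 3, max 20) hi=[27, 45, 47] (size 3, min 27) -> median=23.5
Step 7: insert 50 -> lo=[2, 10, 20, 27] (size 4, max 27) hi=[45, 47, 50] (size 3, min 45) -> median=27
Step 8: insert 21 -> lo=[2, 10, 20, 21] (size 4, max 21) hi=[27, 45, 47, 50] (size 4, min 27) -> median=24
Step 9: insert 43 -> lo=[2, 10, 20, 21, 27] (size 5, max 27) hi=[43, 45, 47, 50] (size 4, min 43) -> median=27
Step 10: insert 45 -> lo=[2, 10, 20, 21, 27] (size 5, max 27) hi=[43, 45, 45, 47, 50] (size 5, min 43) -> median=35
Step 11: insert 42 -> lo=[2, 10, 20, 21, 27, 42] (size 6, max 42) hi=[43, 45, 45, 47, 50] (size 5, min 43) -> median=42
Step 12: insert 7 -> lo=[2, 7, 10, 20, 21, 27] (size 6, max 27) hi=[42, 43, 45, 45, 47, 50] (size 6, min 42) -> median=34.5
Step 13: insert 10 -> lo=[2, 7, 10, 10, 20, 21, 27] (size 7, max 27) hi=[42, 43, 45, 45, 47, 50] (size 6, min 42) -> median=27
Step 14: insert 6 -> lo=[2, 6, 7, 10, 10, 20, 21] (size 7, max 21) hi=[27, 42, 43, 45, 45, 47, 50] (size 7, min 27) -> median=24
Step 15: insert 34 -> lo=[2, 6, 7, 10, 10, 20, 21, 27] (size 8, max 27) hi=[34, 42, 43, 45, 45, 47, 50] (size 7, min 34) -> median=27

Answer: 27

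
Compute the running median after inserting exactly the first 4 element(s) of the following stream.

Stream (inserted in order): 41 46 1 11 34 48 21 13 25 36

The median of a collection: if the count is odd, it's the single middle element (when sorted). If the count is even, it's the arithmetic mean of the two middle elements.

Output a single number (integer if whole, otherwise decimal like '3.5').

Answer: 26

Derivation:
Step 1: insert 41 -> lo=[41] (size 1, max 41) hi=[] (size 0) -> median=41
Step 2: insert 46 -> lo=[41] (size 1, max 41) hi=[46] (size 1, min 46) -> median=43.5
Step 3: insert 1 -> lo=[1, 41] (size 2, max 41) hi=[46] (size 1, min 46) -> median=41
Step 4: insert 11 -> lo=[1, 11] (size 2, max 11) hi=[41, 46] (size 2, min 41) -> median=26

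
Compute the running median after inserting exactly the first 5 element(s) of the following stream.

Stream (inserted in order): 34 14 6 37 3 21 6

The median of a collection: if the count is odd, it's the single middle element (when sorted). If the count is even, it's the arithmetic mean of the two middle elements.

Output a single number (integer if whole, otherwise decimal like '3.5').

Answer: 14

Derivation:
Step 1: insert 34 -> lo=[34] (size 1, max 34) hi=[] (size 0) -> median=34
Step 2: insert 14 -> lo=[14] (size 1, max 14) hi=[34] (size 1, min 34) -> median=24
Step 3: insert 6 -> lo=[6, 14] (size 2, max 14) hi=[34] (size 1, min 34) -> median=14
Step 4: insert 37 -> lo=[6, 14] (size 2, max 14) hi=[34, 37] (size 2, min 34) -> median=24
Step 5: insert 3 -> lo=[3, 6, 14] (size 3, max 14) hi=[34, 37] (size 2, min 34) -> median=14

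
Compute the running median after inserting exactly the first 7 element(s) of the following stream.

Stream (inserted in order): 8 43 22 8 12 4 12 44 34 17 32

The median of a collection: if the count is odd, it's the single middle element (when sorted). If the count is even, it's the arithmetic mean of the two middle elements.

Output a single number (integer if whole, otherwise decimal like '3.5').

Step 1: insert 8 -> lo=[8] (size 1, max 8) hi=[] (size 0) -> median=8
Step 2: insert 43 -> lo=[8] (size 1, max 8) hi=[43] (size 1, min 43) -> median=25.5
Step 3: insert 22 -> lo=[8, 22] (size 2, max 22) hi=[43] (size 1, min 43) -> median=22
Step 4: insert 8 -> lo=[8, 8] (size 2, max 8) hi=[22, 43] (size 2, min 22) -> median=15
Step 5: insert 12 -> lo=[8, 8, 12] (size 3, max 12) hi=[22, 43] (size 2, min 22) -> median=12
Step 6: insert 4 -> lo=[4, 8, 8] (size 3, max 8) hi=[12, 22, 43] (size 3, min 12) -> median=10
Step 7: insert 12 -> lo=[4, 8, 8, 12] (size 4, max 12) hi=[12, 22, 43] (size 3, min 12) -> median=12

Answer: 12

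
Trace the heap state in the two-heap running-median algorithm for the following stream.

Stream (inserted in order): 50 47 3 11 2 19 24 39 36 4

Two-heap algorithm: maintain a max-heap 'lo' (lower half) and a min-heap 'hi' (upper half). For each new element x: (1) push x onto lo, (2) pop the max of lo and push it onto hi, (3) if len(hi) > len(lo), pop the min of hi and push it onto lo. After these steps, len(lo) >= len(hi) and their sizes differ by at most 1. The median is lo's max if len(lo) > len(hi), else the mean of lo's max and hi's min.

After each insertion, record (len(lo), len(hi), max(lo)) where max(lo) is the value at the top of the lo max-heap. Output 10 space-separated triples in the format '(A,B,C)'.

Answer: (1,0,50) (1,1,47) (2,1,47) (2,2,11) (3,2,11) (3,3,11) (4,3,19) (4,4,19) (5,4,24) (5,5,19)

Derivation:
Step 1: insert 50 -> lo=[50] hi=[] -> (len(lo)=1, len(hi)=0, max(lo)=50)
Step 2: insert 47 -> lo=[47] hi=[50] -> (len(lo)=1, len(hi)=1, max(lo)=47)
Step 3: insert 3 -> lo=[3, 47] hi=[50] -> (len(lo)=2, len(hi)=1, max(lo)=47)
Step 4: insert 11 -> lo=[3, 11] hi=[47, 50] -> (len(lo)=2, len(hi)=2, max(lo)=11)
Step 5: insert 2 -> lo=[2, 3, 11] hi=[47, 50] -> (len(lo)=3, len(hi)=2, max(lo)=11)
Step 6: insert 19 -> lo=[2, 3, 11] hi=[19, 47, 50] -> (len(lo)=3, len(hi)=3, max(lo)=11)
Step 7: insert 24 -> lo=[2, 3, 11, 19] hi=[24, 47, 50] -> (len(lo)=4, len(hi)=3, max(lo)=19)
Step 8: insert 39 -> lo=[2, 3, 11, 19] hi=[24, 39, 47, 50] -> (len(lo)=4, len(hi)=4, max(lo)=19)
Step 9: insert 36 -> lo=[2, 3, 11, 19, 24] hi=[36, 39, 47, 50] -> (len(lo)=5, len(hi)=4, max(lo)=24)
Step 10: insert 4 -> lo=[2, 3, 4, 11, 19] hi=[24, 36, 39, 47, 50] -> (len(lo)=5, len(hi)=5, max(lo)=19)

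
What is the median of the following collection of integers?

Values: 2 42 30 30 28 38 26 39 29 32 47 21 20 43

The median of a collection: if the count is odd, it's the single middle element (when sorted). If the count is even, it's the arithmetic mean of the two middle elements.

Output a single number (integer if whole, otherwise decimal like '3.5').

Step 1: insert 2 -> lo=[2] (size 1, max 2) hi=[] (size 0) -> median=2
Step 2: insert 42 -> lo=[2] (size 1, max 2) hi=[42] (size 1, min 42) -> median=22
Step 3: insert 30 -> lo=[2, 30] (size 2, max 30) hi=[42] (size 1, min 42) -> median=30
Step 4: insert 30 -> lo=[2, 30] (size 2, max 30) hi=[30, 42] (size 2, min 30) -> median=30
Step 5: insert 28 -> lo=[2, 28, 30] (size 3, max 30) hi=[30, 42] (size 2, min 30) -> median=30
Step 6: insert 38 -> lo=[2, 28, 30] (size 3, max 30) hi=[30, 38, 42] (size 3, min 30) -> median=30
Step 7: insert 26 -> lo=[2, 26, 28, 30] (size 4, max 30) hi=[30, 38, 42] (size 3, min 30) -> median=30
Step 8: insert 39 -> lo=[2, 26, 28, 30] (size 4, max 30) hi=[30, 38, 39, 42] (size 4, min 30) -> median=30
Step 9: insert 29 -> lo=[2, 26, 28, 29, 30] (size 5, max 30) hi=[30, 38, 39, 42] (size 4, min 30) -> median=30
Step 10: insert 32 -> lo=[2, 26, 28, 29, 30] (size 5, max 30) hi=[30, 32, 38, 39, 42] (size 5, min 30) -> median=30
Step 11: insert 47 -> lo=[2, 26, 28, 29, 30, 30] (size 6, max 30) hi=[32, 38, 39, 42, 47] (size 5, min 32) -> median=30
Step 12: insert 21 -> lo=[2, 21, 26, 28, 29, 30] (size 6, max 30) hi=[30, 32, 38, 39, 42, 47] (size 6, min 30) -> median=30
Step 13: insert 20 -> lo=[2, 20, 21, 26, 28, 29, 30] (size 7, max 30) hi=[30, 32, 38, 39, 42, 47] (size 6, min 30) -> median=30
Step 14: insert 43 -> lo=[2, 20, 21, 26, 28, 29, 30] (size 7, max 30) hi=[30, 32, 38, 39, 42, 43, 47] (size 7, min 30) -> median=30

Answer: 30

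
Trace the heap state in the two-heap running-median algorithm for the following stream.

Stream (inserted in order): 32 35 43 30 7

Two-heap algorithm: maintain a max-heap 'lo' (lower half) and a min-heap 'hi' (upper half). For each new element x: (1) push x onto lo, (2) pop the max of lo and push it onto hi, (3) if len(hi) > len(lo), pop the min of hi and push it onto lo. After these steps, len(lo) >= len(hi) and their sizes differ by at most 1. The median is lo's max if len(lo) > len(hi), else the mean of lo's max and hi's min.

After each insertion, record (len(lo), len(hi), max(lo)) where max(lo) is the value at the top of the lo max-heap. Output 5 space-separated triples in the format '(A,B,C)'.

Answer: (1,0,32) (1,1,32) (2,1,35) (2,2,32) (3,2,32)

Derivation:
Step 1: insert 32 -> lo=[32] hi=[] -> (len(lo)=1, len(hi)=0, max(lo)=32)
Step 2: insert 35 -> lo=[32] hi=[35] -> (len(lo)=1, len(hi)=1, max(lo)=32)
Step 3: insert 43 -> lo=[32, 35] hi=[43] -> (len(lo)=2, len(hi)=1, max(lo)=35)
Step 4: insert 30 -> lo=[30, 32] hi=[35, 43] -> (len(lo)=2, len(hi)=2, max(lo)=32)
Step 5: insert 7 -> lo=[7, 30, 32] hi=[35, 43] -> (len(lo)=3, len(hi)=2, max(lo)=32)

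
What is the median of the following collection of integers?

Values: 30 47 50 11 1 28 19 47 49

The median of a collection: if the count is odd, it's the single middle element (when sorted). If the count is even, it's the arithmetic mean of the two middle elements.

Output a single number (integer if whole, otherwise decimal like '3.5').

Answer: 30

Derivation:
Step 1: insert 30 -> lo=[30] (size 1, max 30) hi=[] (size 0) -> median=30
Step 2: insert 47 -> lo=[30] (size 1, max 30) hi=[47] (size 1, min 47) -> median=38.5
Step 3: insert 50 -> lo=[30, 47] (size 2, max 47) hi=[50] (size 1, min 50) -> median=47
Step 4: insert 11 -> lo=[11, 30] (size 2, max 30) hi=[47, 50] (size 2, min 47) -> median=38.5
Step 5: insert 1 -> lo=[1, 11, 30] (size 3, max 30) hi=[47, 50] (size 2, min 47) -> median=30
Step 6: insert 28 -> lo=[1, 11, 28] (size 3, max 28) hi=[30, 47, 50] (size 3, min 30) -> median=29
Step 7: insert 19 -> lo=[1, 11, 19, 28] (size 4, max 28) hi=[30, 47, 50] (size 3, min 30) -> median=28
Step 8: insert 47 -> lo=[1, 11, 19, 28] (size 4, max 28) hi=[30, 47, 47, 50] (size 4, min 30) -> median=29
Step 9: insert 49 -> lo=[1, 11, 19, 28, 30] (size 5, max 30) hi=[47, 47, 49, 50] (size 4, min 47) -> median=30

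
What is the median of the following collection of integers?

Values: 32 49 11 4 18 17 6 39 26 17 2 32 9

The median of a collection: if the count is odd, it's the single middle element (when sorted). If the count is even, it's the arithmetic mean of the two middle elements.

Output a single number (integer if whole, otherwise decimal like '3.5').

Step 1: insert 32 -> lo=[32] (size 1, max 32) hi=[] (size 0) -> median=32
Step 2: insert 49 -> lo=[32] (size 1, max 32) hi=[49] (size 1, min 49) -> median=40.5
Step 3: insert 11 -> lo=[11, 32] (size 2, max 32) hi=[49] (size 1, min 49) -> median=32
Step 4: insert 4 -> lo=[4, 11] (size 2, max 11) hi=[32, 49] (size 2, min 32) -> median=21.5
Step 5: insert 18 -> lo=[4, 11, 18] (size 3, max 18) hi=[32, 49] (size 2, min 32) -> median=18
Step 6: insert 17 -> lo=[4, 11, 17] (size 3, max 17) hi=[18, 32, 49] (size 3, min 18) -> median=17.5
Step 7: insert 6 -> lo=[4, 6, 11, 17] (size 4, max 17) hi=[18, 32, 49] (size 3, min 18) -> median=17
Step 8: insert 39 -> lo=[4, 6, 11, 17] (size 4, max 17) hi=[18, 32, 39, 49] (size 4, min 18) -> median=17.5
Step 9: insert 26 -> lo=[4, 6, 11, 17, 18] (size 5, max 18) hi=[26, 32, 39, 49] (size 4, min 26) -> median=18
Step 10: insert 17 -> lo=[4, 6, 11, 17, 17] (size 5, max 17) hi=[18, 26, 32, 39, 49] (size 5, min 18) -> median=17.5
Step 11: insert 2 -> lo=[2, 4, 6, 11, 17, 17] (size 6, max 17) hi=[18, 26, 32, 39, 49] (size 5, min 18) -> median=17
Step 12: insert 32 -> lo=[2, 4, 6, 11, 17, 17] (size 6, max 17) hi=[18, 26, 32, 32, 39, 49] (size 6, min 18) -> median=17.5
Step 13: insert 9 -> lo=[2, 4, 6, 9, 11, 17, 17] (size 7, max 17) hi=[18, 26, 32, 32, 39, 49] (size 6, min 18) -> median=17

Answer: 17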